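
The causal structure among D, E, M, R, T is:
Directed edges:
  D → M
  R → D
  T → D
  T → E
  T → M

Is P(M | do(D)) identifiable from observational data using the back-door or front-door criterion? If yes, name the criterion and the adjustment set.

desc(D)\{D}={M}; candidates ⊆ {E,R,T}.
size 0: {}; under {} D still reaches {E,M,R,T} ∋ M.
{T}: D⊥M given {T} in G with D→· removed — back-door holds.
P(M|do(D)) = Σ_{T} P(M|D,T)·P(T).

P(M|do(D)): backdoor, adjust for {T}.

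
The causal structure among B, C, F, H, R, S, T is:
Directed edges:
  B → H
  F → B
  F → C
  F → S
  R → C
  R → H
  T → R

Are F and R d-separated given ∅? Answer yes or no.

Bayes-Ball from F | ∅ reaches {B,C,H,S}.
R ∉ reach(F|∅) ⇒ F ⊥ R | ∅.

Yes — F ⊥ R | ∅.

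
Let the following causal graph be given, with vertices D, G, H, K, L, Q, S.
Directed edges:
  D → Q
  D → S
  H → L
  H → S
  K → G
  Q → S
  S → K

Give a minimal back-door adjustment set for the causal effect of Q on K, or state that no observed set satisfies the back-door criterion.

desc(Q)\{Q}={G,K,S}; candidates ⊆ {D,H,L}.
size 0: {}; under {} Q still reaches {D,G,K,S} ∋ K.
{D}: Q⊥K given {D} in G with Q→· removed — back-door holds.

Q→K: minimal back-door set {D}.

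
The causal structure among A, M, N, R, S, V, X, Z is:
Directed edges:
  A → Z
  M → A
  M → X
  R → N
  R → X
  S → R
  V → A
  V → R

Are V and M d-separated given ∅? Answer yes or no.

Bayes-Ball from V | ∅ reaches {A,N,R,X,Z}.
M ∉ reach(V|∅) ⇒ V ⊥ M | ∅.

Yes — V ⊥ M | ∅.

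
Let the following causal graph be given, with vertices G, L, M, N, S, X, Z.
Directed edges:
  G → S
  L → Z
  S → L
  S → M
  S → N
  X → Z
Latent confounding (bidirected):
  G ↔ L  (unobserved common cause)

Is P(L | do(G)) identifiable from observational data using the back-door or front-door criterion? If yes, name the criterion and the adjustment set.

P(L|do(G)): frontdoor, adjust for {S}.

desc(G)\{G}={L,M,N,S,Z}; candidates ⊆ {X}.
G↔L: latent back-door arc(s) into G.
size 0: {}; under {} G still reaches {L,Z} ∋ L.
size 1: {X}; under {X} G still reaches {L,Z} ∋ L.
G↔L cannot be blocked by any observed set — no back-door set.
{S}: (i) intercepts every directed G→L path; (ii) no back-door G→{S}; (iii) {G} blocks every back-door {S}→L. Front-door holds.
P(L|do(G)) = Σ_{S} P(S|G) Σ_{G'} P(L|S,G')P(G').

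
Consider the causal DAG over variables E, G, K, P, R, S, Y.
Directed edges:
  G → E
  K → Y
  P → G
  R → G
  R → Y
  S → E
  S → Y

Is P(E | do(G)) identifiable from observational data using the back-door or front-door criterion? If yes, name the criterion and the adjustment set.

P(E|do(G)): backdoor, adjust for ∅.

desc(G)\{G}={E}; candidates ⊆ {K,P,R,S,Y}.
∅: G⊥E given ∅ in G with G→· removed — back-door holds.
P(E|do(G)) = P(E|G) — no adjustment needed.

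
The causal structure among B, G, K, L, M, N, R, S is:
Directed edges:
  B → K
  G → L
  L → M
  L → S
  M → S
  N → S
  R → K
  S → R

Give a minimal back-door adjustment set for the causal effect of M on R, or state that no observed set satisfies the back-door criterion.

M→R: minimal back-door set {L}.

desc(M)\{M}={K,R,S}; candidates ⊆ {B,G,L,N}.
size 0: {}; under {} M still reaches {G,K,L,R,S} ∋ R.
{L}: M⊥R given {L} in G with M→· removed — back-door holds.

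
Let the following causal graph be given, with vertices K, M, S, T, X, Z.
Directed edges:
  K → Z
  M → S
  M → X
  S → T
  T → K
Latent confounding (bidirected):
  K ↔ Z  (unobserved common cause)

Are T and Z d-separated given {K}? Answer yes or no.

Bayes-Ball from T | {K} reaches {M,S,X,Z}.
Z ∈ reach(T|{K}) ⇒ T ⊥̸ Z | {K}.

No — T and Z are d-connected given {K}.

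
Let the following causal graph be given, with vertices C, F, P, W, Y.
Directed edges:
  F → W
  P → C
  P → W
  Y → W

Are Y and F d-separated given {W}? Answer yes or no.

No — Y and F are d-connected given {W}.

Bayes-Ball from Y | {W} reaches {C,F,P}.
F ∈ reach(Y|{W}) ⇒ Y ⊥̸ F | {W}.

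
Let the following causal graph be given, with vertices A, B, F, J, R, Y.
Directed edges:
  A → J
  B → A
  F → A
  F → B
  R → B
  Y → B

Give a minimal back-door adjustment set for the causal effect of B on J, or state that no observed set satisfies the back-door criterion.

B→J: minimal back-door set {F}.

desc(B)\{B}={A,J}; candidates ⊆ {F,R,Y}.
size 0: {}; under {} B still reaches {A,F,J,R,Y} ∋ J.
{F}: B⊥J given {F} in G with B→· removed — back-door holds.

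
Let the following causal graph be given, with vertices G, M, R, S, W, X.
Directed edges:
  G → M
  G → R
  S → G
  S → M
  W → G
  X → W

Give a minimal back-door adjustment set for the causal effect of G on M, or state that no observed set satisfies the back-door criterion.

desc(G)\{G}={M,R}; candidates ⊆ {S,W,X}.
size 0: {}; under {} G still reaches {M,S,W,X} ∋ M.
{S}: G⊥M given {S} in G with G→· removed — back-door holds.

G→M: minimal back-door set {S}.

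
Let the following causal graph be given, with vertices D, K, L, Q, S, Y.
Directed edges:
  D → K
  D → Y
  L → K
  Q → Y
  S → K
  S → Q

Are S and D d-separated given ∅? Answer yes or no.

Bayes-Ball from S | ∅ reaches {K,Q,Y}.
D ∉ reach(S|∅) ⇒ S ⊥ D | ∅.

Yes — S ⊥ D | ∅.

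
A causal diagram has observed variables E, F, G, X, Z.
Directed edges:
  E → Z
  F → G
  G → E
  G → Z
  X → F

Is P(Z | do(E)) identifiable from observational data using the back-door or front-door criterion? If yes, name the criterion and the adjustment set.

desc(E)\{E}={Z}; candidates ⊆ {F,G,X}.
size 0: {}; under {} E still reaches {F,G,X,Z} ∋ Z.
{G}: E⊥Z given {G} in G with E→· removed — back-door holds.
P(Z|do(E)) = Σ_{G} P(Z|E,G)·P(G).

P(Z|do(E)): backdoor, adjust for {G}.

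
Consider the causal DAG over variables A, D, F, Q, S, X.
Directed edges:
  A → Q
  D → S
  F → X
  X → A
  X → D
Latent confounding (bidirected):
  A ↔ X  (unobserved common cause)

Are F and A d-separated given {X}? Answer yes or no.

No — F and A are d-connected given {X}.

Bayes-Ball from F | {X} reaches {A,Q}.
A ∈ reach(F|{X}) ⇒ F ⊥̸ A | {X}.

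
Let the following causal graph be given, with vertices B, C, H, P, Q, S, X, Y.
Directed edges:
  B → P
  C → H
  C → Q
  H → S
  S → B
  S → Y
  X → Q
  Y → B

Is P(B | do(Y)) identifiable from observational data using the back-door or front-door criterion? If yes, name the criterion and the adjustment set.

P(B|do(Y)): backdoor, adjust for {S}.

desc(Y)\{Y}={B,P}; candidates ⊆ {C,H,Q,S,X}.
size 0: {}; under {} Y still reaches {B,C,H,P,Q,S} ∋ B.
{S}: Y⊥B given {S} in G with Y→· removed — back-door holds.
P(B|do(Y)) = Σ_{S} P(B|Y,S)·P(S).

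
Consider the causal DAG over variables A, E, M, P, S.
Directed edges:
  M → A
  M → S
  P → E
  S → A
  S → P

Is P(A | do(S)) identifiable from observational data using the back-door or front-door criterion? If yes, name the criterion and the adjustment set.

desc(S)\{S}={A,E,P}; candidates ⊆ {M}.
size 0: {}; under {} S still reaches {A,M} ∋ A.
{M}: S⊥A given {M} in G with S→· removed — back-door holds.
P(A|do(S)) = Σ_{M} P(A|S,M)·P(M).

P(A|do(S)): backdoor, adjust for {M}.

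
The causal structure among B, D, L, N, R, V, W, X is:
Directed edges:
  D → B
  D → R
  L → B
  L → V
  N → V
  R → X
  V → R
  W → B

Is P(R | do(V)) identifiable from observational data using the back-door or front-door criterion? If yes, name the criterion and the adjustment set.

P(R|do(V)): backdoor, adjust for ∅.

desc(V)\{V}={R,X}; candidates ⊆ {B,D,L,N,W}.
∅: V⊥R given ∅ in G with V→· removed — back-door holds.
P(R|do(V)) = P(R|V) — no adjustment needed.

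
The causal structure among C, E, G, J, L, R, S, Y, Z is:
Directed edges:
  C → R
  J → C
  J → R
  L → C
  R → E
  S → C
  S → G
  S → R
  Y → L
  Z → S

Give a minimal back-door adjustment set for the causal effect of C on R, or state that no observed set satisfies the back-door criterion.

C→R: minimal back-door set {J, S}.

desc(C)\{C}={E,R}; candidates ⊆ {G,J,L,S,Y,Z}.
size 0: {}; under {} C still reaches {E,G,J,L,R,S,Y,Z} ∋ R.
size 1: {G}, {J}, {L} …(+3); under {G} C still reaches {E,J,L,R,S,Y,Z} ∋ R.
{J,S}: C⊥R given {J,S} in G with C→· removed — back-door holds.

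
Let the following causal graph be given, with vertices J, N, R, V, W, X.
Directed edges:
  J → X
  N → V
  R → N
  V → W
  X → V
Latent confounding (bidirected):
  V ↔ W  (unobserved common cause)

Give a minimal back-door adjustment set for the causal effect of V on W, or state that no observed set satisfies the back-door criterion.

V→W: no observed back-door set.

desc(V)\{V}={W}; candidates ⊆ {J,N,R,X}.
V↔W: latent back-door arc(s) into V.
size 0: {}; under {} V still reaches {J,N,R,W,X} ∋ W.
size 1: {J}, {N}, {R} …(+1); under {J} V still reaches {N,R,W,X} ∋ W.
size 2: {J,N}, {J,R}, {J,X} …(+3); under {J,N} V still reaches {W,X} ∋ W.
V↔W cannot be blocked by any observed set — no back-door set.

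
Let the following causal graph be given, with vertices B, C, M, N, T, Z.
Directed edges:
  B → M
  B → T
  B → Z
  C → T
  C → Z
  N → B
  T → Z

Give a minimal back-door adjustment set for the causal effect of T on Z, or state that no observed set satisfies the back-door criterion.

desc(T)\{T}={Z}; candidates ⊆ {B,C,M,N}.
size 0: {}; under {} T still reaches {B,C,M,N,Z} ∋ Z.
size 1: {B}, {C}, {M} …(+1); under {B} T still reaches {C,Z} ∋ Z.
{B,C}: T⊥Z given {B,C} in G with T→· removed — back-door holds.

T→Z: minimal back-door set {B, C}.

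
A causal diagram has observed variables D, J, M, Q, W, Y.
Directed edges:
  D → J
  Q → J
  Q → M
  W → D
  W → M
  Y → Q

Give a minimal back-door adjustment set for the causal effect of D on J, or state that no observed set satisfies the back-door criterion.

desc(D)\{D}={J}; candidates ⊆ {M,Q,W,Y}.
∅: D⊥J given ∅ in G with D→· removed — back-door holds.

D→J: minimal back-door set ∅.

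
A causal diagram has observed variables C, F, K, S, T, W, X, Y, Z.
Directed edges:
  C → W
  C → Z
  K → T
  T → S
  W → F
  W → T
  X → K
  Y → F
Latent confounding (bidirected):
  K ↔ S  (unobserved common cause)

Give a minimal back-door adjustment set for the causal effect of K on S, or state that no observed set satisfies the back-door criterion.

K→S: no observed back-door set.

desc(K)\{K}={S,T}; candidates ⊆ {C,F,W,X,Y,Z}.
K↔S: latent back-door arc(s) into K.
size 0: {}; under {} K still reaches {S,X} ∋ S.
size 1: {C}, {F}, {W} …(+3); under {C} K still reaches {S,X} ∋ S.
size 2: {C,F}, {C,W}, {C,X} …(+12); under {C,F} K still reaches {S,X} ∋ S.
K↔S cannot be blocked by any observed set — no back-door set.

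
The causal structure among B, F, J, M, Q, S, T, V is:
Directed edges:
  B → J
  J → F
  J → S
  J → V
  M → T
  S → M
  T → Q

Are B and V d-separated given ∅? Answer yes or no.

No — B and V are d-connected given ∅.

Bayes-Ball from B | ∅ reaches {F,J,M,Q,S,T,V}.
V ∈ reach(B|∅) ⇒ B ⊥̸ V | ∅.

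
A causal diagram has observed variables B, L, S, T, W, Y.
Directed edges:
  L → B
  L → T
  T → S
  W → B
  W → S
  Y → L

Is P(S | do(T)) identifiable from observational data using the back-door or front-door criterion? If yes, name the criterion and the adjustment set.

desc(T)\{T}={S}; candidates ⊆ {B,L,W,Y}.
∅: T⊥S given ∅ in G with T→· removed — back-door holds.
P(S|do(T)) = P(S|T) — no adjustment needed.

P(S|do(T)): backdoor, adjust for ∅.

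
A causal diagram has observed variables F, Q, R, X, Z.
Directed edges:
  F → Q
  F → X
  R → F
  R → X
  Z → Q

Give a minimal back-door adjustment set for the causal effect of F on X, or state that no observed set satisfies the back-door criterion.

F→X: minimal back-door set {R}.

desc(F)\{F}={Q,X}; candidates ⊆ {R,Z}.
size 0: {}; under {} F still reaches {R,X} ∋ X.
{R}: F⊥X given {R} in G with F→· removed — back-door holds.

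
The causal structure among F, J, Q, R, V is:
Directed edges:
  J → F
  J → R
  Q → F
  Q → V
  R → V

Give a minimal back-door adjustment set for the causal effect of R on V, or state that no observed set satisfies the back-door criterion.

desc(R)\{R}={V}; candidates ⊆ {F,J,Q}.
∅: R⊥V given ∅ in G with R→· removed — back-door holds.

R→V: minimal back-door set ∅.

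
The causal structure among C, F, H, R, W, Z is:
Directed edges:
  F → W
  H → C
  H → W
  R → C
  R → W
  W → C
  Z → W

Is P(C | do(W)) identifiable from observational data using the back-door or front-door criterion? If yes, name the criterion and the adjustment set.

P(C|do(W)): backdoor, adjust for {H, R}.

desc(W)\{W}={C}; candidates ⊆ {F,H,R,Z}.
size 0: {}; under {} W still reaches {C,F,H,R,Z} ∋ C.
size 1: {F}, {H}, {R} …(+1); under {F} W still reaches {C,H,R,Z} ∋ C.
{H,R}: W⊥C given {H,R} in G with W→· removed — back-door holds.
P(C|do(W)) = Σ_{H,R} P(C|W,H,R)·P(H,R).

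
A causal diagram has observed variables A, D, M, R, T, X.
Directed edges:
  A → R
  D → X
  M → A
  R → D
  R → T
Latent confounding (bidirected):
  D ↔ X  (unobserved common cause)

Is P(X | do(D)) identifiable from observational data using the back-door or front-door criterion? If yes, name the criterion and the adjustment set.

P(X|do(D)): not identifiable (no BD/FD set).

desc(D)\{D}={X}; candidates ⊆ {A,M,R,T}.
D↔X: latent back-door arc(s) into D.
size 0: {}; under {} D still reaches {A,M,R,T,X} ∋ X.
size 1: {A}, {M}, {R} …(+1); under {A} D still reaches {R,T,X} ∋ X.
size 2: {A,M}, {A,R}, {A,T} …(+3); under {A,M} D still reaches {R,T,X} ∋ X.
D↔X cannot be blocked by any observed set — no back-door set.
No mediator lies on a directed D→…→X path.
Neither criterion identifies P(X|do(D)) in this graph.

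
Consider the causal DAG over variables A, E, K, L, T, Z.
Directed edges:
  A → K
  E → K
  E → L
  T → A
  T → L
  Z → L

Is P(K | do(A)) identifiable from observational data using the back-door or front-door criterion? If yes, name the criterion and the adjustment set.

P(K|do(A)): backdoor, adjust for ∅.

desc(A)\{A}={K}; candidates ⊆ {E,L,T,Z}.
∅: A⊥K given ∅ in G with A→· removed — back-door holds.
P(K|do(A)) = P(K|A) — no adjustment needed.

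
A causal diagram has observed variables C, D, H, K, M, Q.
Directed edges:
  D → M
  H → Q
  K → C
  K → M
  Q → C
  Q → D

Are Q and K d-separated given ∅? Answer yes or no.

Bayes-Ball from Q | ∅ reaches {C,D,H,M}.
K ∉ reach(Q|∅) ⇒ Q ⊥ K | ∅.

Yes — Q ⊥ K | ∅.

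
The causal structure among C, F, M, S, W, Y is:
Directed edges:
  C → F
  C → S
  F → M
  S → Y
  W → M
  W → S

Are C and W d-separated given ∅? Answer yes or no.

Bayes-Ball from C | ∅ reaches {F,M,S,Y}.
W ∉ reach(C|∅) ⇒ C ⊥ W | ∅.

Yes — C ⊥ W | ∅.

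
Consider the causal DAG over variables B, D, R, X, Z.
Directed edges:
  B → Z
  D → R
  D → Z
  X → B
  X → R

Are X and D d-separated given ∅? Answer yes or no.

Yes — X ⊥ D | ∅.

Bayes-Ball from X | ∅ reaches {B,R,Z}.
D ∉ reach(X|∅) ⇒ X ⊥ D | ∅.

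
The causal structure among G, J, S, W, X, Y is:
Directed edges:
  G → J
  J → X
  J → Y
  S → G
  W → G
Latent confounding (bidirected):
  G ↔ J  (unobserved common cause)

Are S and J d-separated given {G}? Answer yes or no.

No — S and J are d-connected given {G}.

Bayes-Ball from S | {G} reaches {J,W,X,Y}.
J ∈ reach(S|{G}) ⇒ S ⊥̸ J | {G}.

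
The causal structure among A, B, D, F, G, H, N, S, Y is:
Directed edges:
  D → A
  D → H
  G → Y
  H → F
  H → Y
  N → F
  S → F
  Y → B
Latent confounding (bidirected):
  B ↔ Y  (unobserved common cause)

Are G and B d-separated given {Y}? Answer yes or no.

Bayes-Ball from G | {Y} reaches {A,B,D,F,H}.
B ∈ reach(G|{Y}) ⇒ G ⊥̸ B | {Y}.

No — G and B are d-connected given {Y}.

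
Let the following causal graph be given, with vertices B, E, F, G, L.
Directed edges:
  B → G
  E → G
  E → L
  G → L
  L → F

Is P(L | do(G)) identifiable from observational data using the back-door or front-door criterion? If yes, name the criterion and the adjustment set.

P(L|do(G)): backdoor, adjust for {E}.

desc(G)\{G}={F,L}; candidates ⊆ {B,E}.
size 0: {}; under {} G still reaches {B,E,F,L} ∋ L.
{E}: G⊥L given {E} in G with G→· removed — back-door holds.
P(L|do(G)) = Σ_{E} P(L|G,E)·P(E).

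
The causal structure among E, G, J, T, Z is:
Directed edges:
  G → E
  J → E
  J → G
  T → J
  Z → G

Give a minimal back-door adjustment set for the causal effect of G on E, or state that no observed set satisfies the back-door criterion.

G→E: minimal back-door set {J}.

desc(G)\{G}={E}; candidates ⊆ {J,T,Z}.
size 0: {}; under {} G still reaches {E,J,T,Z} ∋ E.
{J}: G⊥E given {J} in G with G→· removed — back-door holds.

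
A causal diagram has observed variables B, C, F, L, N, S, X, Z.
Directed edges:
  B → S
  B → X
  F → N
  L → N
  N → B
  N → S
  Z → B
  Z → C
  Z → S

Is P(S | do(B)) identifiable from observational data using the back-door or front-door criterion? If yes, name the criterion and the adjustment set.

P(S|do(B)): backdoor, adjust for {N, Z}.

desc(B)\{B}={S,X}; candidates ⊆ {C,F,L,N,Z}.
size 0: {}; under {} B still reaches {C,F,L,N,S,Z} ∋ S.
size 1: {C}, {F}, {L} …(+2); under {C} B still reaches {F,L,N,S,Z} ∋ S.
{N,Z}: B⊥S given {N,Z} in G with B→· removed — back-door holds.
P(S|do(B)) = Σ_{N,Z} P(S|B,N,Z)·P(N,Z).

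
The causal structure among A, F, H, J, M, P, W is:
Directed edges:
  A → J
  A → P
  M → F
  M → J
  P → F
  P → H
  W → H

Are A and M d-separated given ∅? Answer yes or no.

Bayes-Ball from A | ∅ reaches {F,H,J,P}.
M ∉ reach(A|∅) ⇒ A ⊥ M | ∅.

Yes — A ⊥ M | ∅.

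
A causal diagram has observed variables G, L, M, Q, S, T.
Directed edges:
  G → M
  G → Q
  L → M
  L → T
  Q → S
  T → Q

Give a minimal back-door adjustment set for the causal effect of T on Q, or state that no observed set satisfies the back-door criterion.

T→Q: minimal back-door set ∅.

desc(T)\{T}={Q,S}; candidates ⊆ {G,L,M}.
∅: T⊥Q given ∅ in G with T→· removed — back-door holds.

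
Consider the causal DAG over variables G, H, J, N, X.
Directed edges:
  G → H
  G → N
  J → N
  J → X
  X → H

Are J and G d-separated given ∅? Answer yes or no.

Bayes-Ball from J | ∅ reaches {H,N,X}.
G ∉ reach(J|∅) ⇒ J ⊥ G | ∅.

Yes — J ⊥ G | ∅.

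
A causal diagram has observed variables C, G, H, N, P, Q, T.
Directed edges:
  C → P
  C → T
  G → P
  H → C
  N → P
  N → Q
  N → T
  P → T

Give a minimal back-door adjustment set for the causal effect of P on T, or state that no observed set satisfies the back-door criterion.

P→T: minimal back-door set {C, N}.

desc(P)\{P}={T}; candidates ⊆ {C,G,H,N,Q}.
size 0: {}; under {} P still reaches {C,G,H,N,Q,T} ∋ T.
size 1: {C}, {G}, {H} …(+2); under {C} P still reaches {G,N,Q,T} ∋ T.
{C,N}: P⊥T given {C,N} in G with P→· removed — back-door holds.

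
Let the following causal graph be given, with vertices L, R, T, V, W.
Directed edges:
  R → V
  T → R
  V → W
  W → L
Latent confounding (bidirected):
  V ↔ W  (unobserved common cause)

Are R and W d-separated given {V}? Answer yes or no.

Bayes-Ball from R | {V} reaches {L,T,W}.
W ∈ reach(R|{V}) ⇒ R ⊥̸ W | {V}.

No — R and W are d-connected given {V}.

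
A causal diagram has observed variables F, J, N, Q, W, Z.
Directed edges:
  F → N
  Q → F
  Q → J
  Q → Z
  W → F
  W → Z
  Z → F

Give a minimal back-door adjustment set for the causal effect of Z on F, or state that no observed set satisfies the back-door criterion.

Z→F: minimal back-door set {Q, W}.

desc(Z)\{Z}={F,N}; candidates ⊆ {J,Q,W}.
size 0: {}; under {} Z still reaches {F,J,N,Q,W} ∋ F.
size 1: {J}, {Q}, {W}; under {J} Z still reaches {F,N,Q,W} ∋ F.
{Q,W}: Z⊥F given {Q,W} in G with Z→· removed — back-door holds.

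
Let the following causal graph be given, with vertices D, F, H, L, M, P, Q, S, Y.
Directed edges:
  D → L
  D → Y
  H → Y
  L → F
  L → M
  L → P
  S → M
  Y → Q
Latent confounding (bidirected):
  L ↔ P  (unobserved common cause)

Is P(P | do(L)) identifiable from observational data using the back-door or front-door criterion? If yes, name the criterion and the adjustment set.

desc(L)\{L}={F,M,P}; candidates ⊆ {D,H,Q,S,Y}.
L↔P: latent back-door arc(s) into L.
size 0: {}; under {} L still reaches {D,P,Q,Y} ∋ P.
size 1: {D}, {H}, {Q} …(+2); under {D} L still reaches {P} ∋ P.
size 2: {D,H}, {D,Q}, {D,S} …(+7); under {D,H} L still reaches {P} ∋ P.
L↔P cannot be blocked by any observed set — no back-door set.
No mediator lies on a directed L→…→P path.
Neither criterion identifies P(P|do(L)) in this graph.

P(P|do(L)): not identifiable (no BD/FD set).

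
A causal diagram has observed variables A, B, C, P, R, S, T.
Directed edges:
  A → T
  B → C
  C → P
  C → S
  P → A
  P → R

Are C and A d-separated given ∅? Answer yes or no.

No — C and A are d-connected given ∅.

Bayes-Ball from C | ∅ reaches {A,B,P,R,S,T}.
A ∈ reach(C|∅) ⇒ C ⊥̸ A | ∅.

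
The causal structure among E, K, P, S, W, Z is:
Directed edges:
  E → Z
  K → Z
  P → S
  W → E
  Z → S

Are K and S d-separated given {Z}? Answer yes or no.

Bayes-Ball from K | {Z} reaches {E,W}.
S ∉ reach(K|{Z}) ⇒ K ⊥ S | {Z}.

Yes — K ⊥ S | {Z}.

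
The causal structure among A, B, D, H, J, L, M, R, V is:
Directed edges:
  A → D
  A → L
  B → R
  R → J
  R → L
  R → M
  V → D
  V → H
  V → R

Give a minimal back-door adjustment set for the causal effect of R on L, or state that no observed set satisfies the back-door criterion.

R→L: minimal back-door set ∅.

desc(R)\{R}={J,L,M}; candidates ⊆ {A,B,D,H,V}.
∅: R⊥L given ∅ in G with R→· removed — back-door holds.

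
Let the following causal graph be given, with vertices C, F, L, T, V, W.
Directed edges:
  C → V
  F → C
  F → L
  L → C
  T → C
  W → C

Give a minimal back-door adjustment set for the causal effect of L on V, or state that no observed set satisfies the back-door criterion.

L→V: minimal back-door set {F}.

desc(L)\{L}={C,V}; candidates ⊆ {F,T,W}.
size 0: {}; under {} L still reaches {C,F,V} ∋ V.
{F}: L⊥V given {F} in G with L→· removed — back-door holds.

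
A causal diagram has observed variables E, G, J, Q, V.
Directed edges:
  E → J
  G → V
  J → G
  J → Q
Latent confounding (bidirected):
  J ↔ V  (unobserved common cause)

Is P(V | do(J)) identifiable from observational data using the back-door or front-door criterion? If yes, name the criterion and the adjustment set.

P(V|do(J)): frontdoor, adjust for {G}.

desc(J)\{J}={G,Q,V}; candidates ⊆ {E}.
J↔V: latent back-door arc(s) into J.
size 0: {}; under {} J still reaches {E,V} ∋ V.
size 1: {E}; under {E} J still reaches {V} ∋ V.
J↔V cannot be blocked by any observed set — no back-door set.
{G}: (i) intercepts every directed J→V path; (ii) no back-door J→{G}; (iii) {J} blocks every back-door {G}→V. Front-door holds.
P(V|do(J)) = Σ_{G} P(G|J) Σ_{J'} P(V|G,J')P(J').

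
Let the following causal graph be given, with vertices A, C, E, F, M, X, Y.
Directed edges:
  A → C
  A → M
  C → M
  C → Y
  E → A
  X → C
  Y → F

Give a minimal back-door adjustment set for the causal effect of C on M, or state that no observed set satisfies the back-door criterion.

C→M: minimal back-door set {A}.

desc(C)\{C}={F,M,Y}; candidates ⊆ {A,E,X}.
size 0: {}; under {} C still reaches {A,E,M,X} ∋ M.
{A}: C⊥M given {A} in G with C→· removed — back-door holds.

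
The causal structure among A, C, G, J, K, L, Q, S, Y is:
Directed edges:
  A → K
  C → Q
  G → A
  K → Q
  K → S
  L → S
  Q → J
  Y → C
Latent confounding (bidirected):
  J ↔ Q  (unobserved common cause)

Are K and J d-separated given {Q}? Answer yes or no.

Bayes-Ball from K | {Q} reaches {A,C,G,J,S,Y}.
J ∈ reach(K|{Q}) ⇒ K ⊥̸ J | {Q}.

No — K and J are d-connected given {Q}.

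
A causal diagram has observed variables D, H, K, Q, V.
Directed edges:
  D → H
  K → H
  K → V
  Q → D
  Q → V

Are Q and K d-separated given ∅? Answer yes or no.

Yes — Q ⊥ K | ∅.

Bayes-Ball from Q | ∅ reaches {D,H,V}.
K ∉ reach(Q|∅) ⇒ Q ⊥ K | ∅.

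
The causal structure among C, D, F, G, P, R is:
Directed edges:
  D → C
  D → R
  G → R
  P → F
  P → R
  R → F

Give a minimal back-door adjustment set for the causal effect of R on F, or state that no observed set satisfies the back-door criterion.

desc(R)\{R}={F}; candidates ⊆ {C,D,G,P}.
size 0: {}; under {} R still reaches {C,D,F,G,P} ∋ F.
{P}: R⊥F given {P} in G with R→· removed — back-door holds.

R→F: minimal back-door set {P}.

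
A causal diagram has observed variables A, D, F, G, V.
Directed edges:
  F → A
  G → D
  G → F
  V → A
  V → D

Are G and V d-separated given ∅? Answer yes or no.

Yes — G ⊥ V | ∅.

Bayes-Ball from G | ∅ reaches {A,D,F}.
V ∉ reach(G|∅) ⇒ G ⊥ V | ∅.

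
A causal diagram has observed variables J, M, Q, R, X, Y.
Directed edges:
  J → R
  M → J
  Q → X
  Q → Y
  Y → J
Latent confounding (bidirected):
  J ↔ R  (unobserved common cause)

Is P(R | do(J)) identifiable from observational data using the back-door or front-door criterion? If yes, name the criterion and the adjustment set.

P(R|do(J)): not identifiable (no BD/FD set).

desc(J)\{J}={R}; candidates ⊆ {M,Q,X,Y}.
J↔R: latent back-door arc(s) into J.
size 0: {}; under {} J still reaches {M,Q,R,X,Y} ∋ R.
size 1: {M}, {Q}, {X} …(+1); under {M} J still reaches {Q,R,X,Y} ∋ R.
size 2: {M,Q}, {M,X}, {M,Y} …(+3); under {M,Q} J still reaches {R,Y} ∋ R.
J↔R cannot be blocked by any observed set — no back-door set.
No mediator lies on a directed J→…→R path.
Neither criterion identifies P(R|do(J)) in this graph.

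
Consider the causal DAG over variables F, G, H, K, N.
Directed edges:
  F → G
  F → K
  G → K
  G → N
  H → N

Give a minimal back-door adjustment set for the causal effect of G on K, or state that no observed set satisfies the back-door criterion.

desc(G)\{G}={K,N}; candidates ⊆ {F,H}.
size 0: {}; under {} G still reaches {F,K} ∋ K.
{F}: G⊥K given {F} in G with G→· removed — back-door holds.

G→K: minimal back-door set {F}.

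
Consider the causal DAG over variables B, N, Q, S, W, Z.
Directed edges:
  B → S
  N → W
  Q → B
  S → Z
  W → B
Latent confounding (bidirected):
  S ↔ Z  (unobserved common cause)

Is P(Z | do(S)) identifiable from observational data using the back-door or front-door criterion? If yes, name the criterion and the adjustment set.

P(Z|do(S)): not identifiable (no BD/FD set).

desc(S)\{S}={Z}; candidates ⊆ {B,N,Q,W}.
S↔Z: latent back-door arc(s) into S.
size 0: {}; under {} S still reaches {B,N,Q,W,Z} ∋ Z.
size 1: {B}, {N}, {Q} …(+1); under {B} S still reaches {Z} ∋ Z.
size 2: {B,N}, {B,Q}, {B,W} …(+3); under {B,N} S still reaches {Z} ∋ Z.
S↔Z cannot be blocked by any observed set — no back-door set.
No mediator lies on a directed S→…→Z path.
Neither criterion identifies P(Z|do(S)) in this graph.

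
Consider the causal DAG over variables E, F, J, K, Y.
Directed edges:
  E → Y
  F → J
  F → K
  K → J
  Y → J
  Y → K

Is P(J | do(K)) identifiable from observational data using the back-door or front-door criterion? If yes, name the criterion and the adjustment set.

P(J|do(K)): backdoor, adjust for {F, Y}.

desc(K)\{K}={J}; candidates ⊆ {E,F,Y}.
size 0: {}; under {} K still reaches {E,F,J,Y} ∋ J.
size 1: {E}, {F}, {Y}; under {E} K still reaches {F,J,Y} ∋ J.
{F,Y}: K⊥J given {F,Y} in G with K→· removed — back-door holds.
P(J|do(K)) = Σ_{F,Y} P(J|K,F,Y)·P(F,Y).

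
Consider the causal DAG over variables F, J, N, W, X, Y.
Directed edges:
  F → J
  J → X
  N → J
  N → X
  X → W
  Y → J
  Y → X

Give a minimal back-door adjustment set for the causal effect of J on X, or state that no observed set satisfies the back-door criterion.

desc(J)\{J}={W,X}; candidates ⊆ {F,N,Y}.
size 0: {}; under {} J still reaches {F,N,W,X,Y} ∋ X.
size 1: {F}, {N}, {Y}; under {F} J still reaches {N,W,X,Y} ∋ X.
{N,Y}: J⊥X given {N,Y} in G with J→· removed — back-door holds.

J→X: minimal back-door set {N, Y}.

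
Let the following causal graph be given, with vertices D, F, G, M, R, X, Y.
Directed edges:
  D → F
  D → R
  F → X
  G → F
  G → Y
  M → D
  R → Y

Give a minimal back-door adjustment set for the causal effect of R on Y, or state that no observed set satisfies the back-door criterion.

R→Y: minimal back-door set ∅.

desc(R)\{R}={Y}; candidates ⊆ {D,F,G,M,X}.
∅: R⊥Y given ∅ in G with R→· removed — back-door holds.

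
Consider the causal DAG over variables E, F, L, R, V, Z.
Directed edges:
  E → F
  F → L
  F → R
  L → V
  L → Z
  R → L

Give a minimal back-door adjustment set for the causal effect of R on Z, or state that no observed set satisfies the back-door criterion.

R→Z: minimal back-door set {F}.

desc(R)\{R}={L,V,Z}; candidates ⊆ {E,F}.
size 0: {}; under {} R still reaches {E,F,L,V,Z} ∋ Z.
{F}: R⊥Z given {F} in G with R→· removed — back-door holds.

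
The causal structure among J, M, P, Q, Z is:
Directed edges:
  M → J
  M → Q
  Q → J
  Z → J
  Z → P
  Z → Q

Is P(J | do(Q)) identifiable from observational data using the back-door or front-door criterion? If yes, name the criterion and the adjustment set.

desc(Q)\{Q}={J}; candidates ⊆ {M,P,Z}.
size 0: {}; under {} Q still reaches {J,M,P,Z} ∋ J.
size 1: {M}, {P}, {Z}; under {M} Q still reaches {J,P,Z} ∋ J.
{M,Z}: Q⊥J given {M,Z} in G with Q→· removed — back-door holds.
P(J|do(Q)) = Σ_{M,Z} P(J|Q,M,Z)·P(M,Z).

P(J|do(Q)): backdoor, adjust for {M, Z}.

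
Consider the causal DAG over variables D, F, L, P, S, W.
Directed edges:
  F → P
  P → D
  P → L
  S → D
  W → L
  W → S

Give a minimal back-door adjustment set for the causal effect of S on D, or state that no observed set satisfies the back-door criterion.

S→D: minimal back-door set ∅.

desc(S)\{S}={D}; candidates ⊆ {F,L,P,W}.
∅: S⊥D given ∅ in G with S→· removed — back-door holds.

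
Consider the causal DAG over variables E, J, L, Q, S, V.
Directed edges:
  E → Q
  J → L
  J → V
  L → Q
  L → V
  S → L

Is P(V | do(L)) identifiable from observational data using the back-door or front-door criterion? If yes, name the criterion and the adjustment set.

P(V|do(L)): backdoor, adjust for {J}.

desc(L)\{L}={Q,V}; candidates ⊆ {E,J,S}.
size 0: {}; under {} L still reaches {J,S,V} ∋ V.
{J}: L⊥V given {J} in G with L→· removed — back-door holds.
P(V|do(L)) = Σ_{J} P(V|L,J)·P(J).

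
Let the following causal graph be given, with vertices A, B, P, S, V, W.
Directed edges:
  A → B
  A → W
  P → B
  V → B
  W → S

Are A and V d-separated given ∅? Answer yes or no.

Bayes-Ball from A | ∅ reaches {B,S,W}.
V ∉ reach(A|∅) ⇒ A ⊥ V | ∅.

Yes — A ⊥ V | ∅.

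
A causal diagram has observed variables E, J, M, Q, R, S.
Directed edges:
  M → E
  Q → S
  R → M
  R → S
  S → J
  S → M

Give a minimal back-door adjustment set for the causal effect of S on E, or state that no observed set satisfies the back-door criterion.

S→E: minimal back-door set {R}.

desc(S)\{S}={E,J,M}; candidates ⊆ {Q,R}.
size 0: {}; under {} S still reaches {E,M,Q,R} ∋ E.
{R}: S⊥E given {R} in G with S→· removed — back-door holds.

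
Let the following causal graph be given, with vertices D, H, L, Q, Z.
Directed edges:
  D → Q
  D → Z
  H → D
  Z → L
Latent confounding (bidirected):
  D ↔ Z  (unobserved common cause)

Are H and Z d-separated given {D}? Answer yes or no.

No — H and Z are d-connected given {D}.

Bayes-Ball from H | {D} reaches {L,Z}.
Z ∈ reach(H|{D}) ⇒ H ⊥̸ Z | {D}.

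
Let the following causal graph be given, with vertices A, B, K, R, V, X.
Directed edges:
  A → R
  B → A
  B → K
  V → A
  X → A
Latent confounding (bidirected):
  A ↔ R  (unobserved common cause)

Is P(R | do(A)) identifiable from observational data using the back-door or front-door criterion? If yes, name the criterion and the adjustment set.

P(R|do(A)): not identifiable (no BD/FD set).

desc(A)\{A}={R}; candidates ⊆ {B,K,V,X}.
A↔R: latent back-door arc(s) into A.
size 0: {}; under {} A still reaches {B,K,R,V,X} ∋ R.
size 1: {B}, {K}, {V} …(+1); under {B} A still reaches {R,V,X} ∋ R.
size 2: {B,K}, {B,V}, {B,X} …(+3); under {B,K} A still reaches {R,V,X} ∋ R.
A↔R cannot be blocked by any observed set — no back-door set.
No mediator lies on a directed A→…→R path.
Neither criterion identifies P(R|do(A)) in this graph.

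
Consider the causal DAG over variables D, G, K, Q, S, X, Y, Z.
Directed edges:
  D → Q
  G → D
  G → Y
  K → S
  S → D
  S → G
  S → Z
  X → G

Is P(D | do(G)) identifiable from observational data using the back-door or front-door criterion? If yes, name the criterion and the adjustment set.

desc(G)\{G}={D,Q,Y}; candidates ⊆ {K,S,X,Z}.
size 0: {}; under {} G still reaches {D,K,Q,S,X,Z} ∋ D.
{S}: G⊥D given {S} in G with G→· removed — back-door holds.
P(D|do(G)) = Σ_{S} P(D|G,S)·P(S).

P(D|do(G)): backdoor, adjust for {S}.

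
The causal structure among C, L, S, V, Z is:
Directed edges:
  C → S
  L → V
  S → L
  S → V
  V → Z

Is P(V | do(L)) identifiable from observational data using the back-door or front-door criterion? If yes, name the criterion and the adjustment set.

desc(L)\{L}={V,Z}; candidates ⊆ {C,S}.
size 0: {}; under {} L still reaches {C,S,V,Z} ∋ V.
{S}: L⊥V given {S} in G with L→· removed — back-door holds.
P(V|do(L)) = Σ_{S} P(V|L,S)·P(S).

P(V|do(L)): backdoor, adjust for {S}.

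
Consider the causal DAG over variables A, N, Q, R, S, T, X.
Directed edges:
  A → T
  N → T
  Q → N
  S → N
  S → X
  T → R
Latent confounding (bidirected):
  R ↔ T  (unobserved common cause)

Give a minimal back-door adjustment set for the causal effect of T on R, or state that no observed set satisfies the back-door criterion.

T→R: no observed back-door set.

desc(T)\{T}={R}; candidates ⊆ {A,N,Q,S,X}.
T↔R: latent back-door arc(s) into T.
size 0: {}; under {} T still reaches {A,N,Q,R,S,X} ∋ R.
size 1: {A}, {N}, {Q} …(+2); under {A} T still reaches {N,Q,R,S,X} ∋ R.
size 2: {A,N}, {A,Q}, {A,S} …(+7); under {A,N} T still reaches {R} ∋ R.
T↔R cannot be blocked by any observed set — no back-door set.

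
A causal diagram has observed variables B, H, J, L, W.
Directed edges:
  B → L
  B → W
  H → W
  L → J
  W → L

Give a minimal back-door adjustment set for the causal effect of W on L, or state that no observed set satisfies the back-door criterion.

desc(W)\{W}={J,L}; candidates ⊆ {B,H}.
size 0: {}; under {} W still reaches {B,H,J,L} ∋ L.
{B}: W⊥L given {B} in G with W→· removed — back-door holds.

W→L: minimal back-door set {B}.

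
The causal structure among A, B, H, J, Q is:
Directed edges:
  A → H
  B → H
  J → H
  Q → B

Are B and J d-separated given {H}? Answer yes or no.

Bayes-Ball from B | {H} reaches {A,J,Q}.
J ∈ reach(B|{H}) ⇒ B ⊥̸ J | {H}.

No — B and J are d-connected given {H}.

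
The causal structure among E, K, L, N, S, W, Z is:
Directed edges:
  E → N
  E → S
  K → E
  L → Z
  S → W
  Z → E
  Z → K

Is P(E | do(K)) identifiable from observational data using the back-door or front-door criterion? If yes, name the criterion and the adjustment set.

P(E|do(K)): backdoor, adjust for {Z}.

desc(K)\{K}={E,N,S,W}; candidates ⊆ {L,Z}.
size 0: {}; under {} K still reaches {E,L,N,S,W,Z} ∋ E.
{Z}: K⊥E given {Z} in G with K→· removed — back-door holds.
P(E|do(K)) = Σ_{Z} P(E|K,Z)·P(Z).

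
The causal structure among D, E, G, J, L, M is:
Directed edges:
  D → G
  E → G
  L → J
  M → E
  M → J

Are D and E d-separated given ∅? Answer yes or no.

Bayes-Ball from D | ∅ reaches {G}.
E ∉ reach(D|∅) ⇒ D ⊥ E | ∅.

Yes — D ⊥ E | ∅.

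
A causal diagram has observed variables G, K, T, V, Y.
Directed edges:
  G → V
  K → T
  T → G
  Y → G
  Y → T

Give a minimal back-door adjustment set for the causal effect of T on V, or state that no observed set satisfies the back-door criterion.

T→V: minimal back-door set {Y}.

desc(T)\{T}={G,V}; candidates ⊆ {K,Y}.
size 0: {}; under {} T still reaches {G,K,V,Y} ∋ V.
{Y}: T⊥V given {Y} in G with T→· removed — back-door holds.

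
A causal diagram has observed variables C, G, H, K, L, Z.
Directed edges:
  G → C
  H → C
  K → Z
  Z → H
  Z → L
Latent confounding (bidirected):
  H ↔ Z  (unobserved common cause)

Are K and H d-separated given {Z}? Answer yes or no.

No — K and H are d-connected given {Z}.

Bayes-Ball from K | {Z} reaches {C,H}.
H ∈ reach(K|{Z}) ⇒ K ⊥̸ H | {Z}.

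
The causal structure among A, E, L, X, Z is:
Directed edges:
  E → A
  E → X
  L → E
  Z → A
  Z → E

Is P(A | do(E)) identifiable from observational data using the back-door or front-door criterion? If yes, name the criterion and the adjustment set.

P(A|do(E)): backdoor, adjust for {Z}.

desc(E)\{E}={A,X}; candidates ⊆ {L,Z}.
size 0: {}; under {} E still reaches {A,L,Z} ∋ A.
{Z}: E⊥A given {Z} in G with E→· removed — back-door holds.
P(A|do(E)) = Σ_{Z} P(A|E,Z)·P(Z).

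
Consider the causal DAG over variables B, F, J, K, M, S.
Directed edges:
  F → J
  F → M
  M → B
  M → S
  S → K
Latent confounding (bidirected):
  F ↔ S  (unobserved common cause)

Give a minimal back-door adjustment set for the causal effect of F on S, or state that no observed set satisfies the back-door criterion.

F→S: no observed back-door set.

desc(F)\{F}={B,J,K,M,S}; candidates ⊆ {—}.
F↔S: latent back-door arc(s) into F.
size 0: {}; under {} F still reaches {K,S} ∋ S.
F↔S cannot be blocked by any observed set — no back-door set.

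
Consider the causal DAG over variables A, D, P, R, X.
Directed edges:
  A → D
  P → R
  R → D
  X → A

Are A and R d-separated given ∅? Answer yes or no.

Yes — A ⊥ R | ∅.

Bayes-Ball from A | ∅ reaches {D,X}.
R ∉ reach(A|∅) ⇒ A ⊥ R | ∅.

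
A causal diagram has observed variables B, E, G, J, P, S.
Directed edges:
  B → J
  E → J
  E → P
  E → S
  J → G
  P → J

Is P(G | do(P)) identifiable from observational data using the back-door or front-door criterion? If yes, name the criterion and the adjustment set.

desc(P)\{P}={G,J}; candidates ⊆ {B,E,S}.
size 0: {}; under {} P still reaches {E,G,J,S} ∋ G.
{E}: P⊥G given {E} in G with P→· removed — back-door holds.
P(G|do(P)) = Σ_{E} P(G|P,E)·P(E).

P(G|do(P)): backdoor, adjust for {E}.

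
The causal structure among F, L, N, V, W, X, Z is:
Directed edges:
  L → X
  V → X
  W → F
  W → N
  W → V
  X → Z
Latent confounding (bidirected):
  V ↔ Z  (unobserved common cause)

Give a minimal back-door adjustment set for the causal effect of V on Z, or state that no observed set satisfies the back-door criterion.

V→Z: no observed back-door set.

desc(V)\{V}={X,Z}; candidates ⊆ {F,L,N,W}.
V↔Z: latent back-door arc(s) into V.
size 0: {}; under {} V still reaches {F,N,W,Z} ∋ Z.
size 1: {F}, {L}, {N} …(+1); under {F} V still reaches {N,W,Z} ∋ Z.
size 2: {F,L}, {F,N}, {F,W} …(+3); under {F,L} V still reaches {N,W,Z} ∋ Z.
V↔Z cannot be blocked by any observed set — no back-door set.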